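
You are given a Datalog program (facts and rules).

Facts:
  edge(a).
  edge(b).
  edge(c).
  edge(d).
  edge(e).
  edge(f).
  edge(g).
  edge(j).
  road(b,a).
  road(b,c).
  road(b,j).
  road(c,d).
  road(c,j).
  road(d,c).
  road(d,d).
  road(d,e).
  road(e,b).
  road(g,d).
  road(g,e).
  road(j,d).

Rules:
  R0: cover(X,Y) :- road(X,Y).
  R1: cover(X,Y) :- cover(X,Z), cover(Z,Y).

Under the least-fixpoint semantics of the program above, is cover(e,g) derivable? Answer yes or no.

no

round 1: derive cover(b,a) via R0 from road(b,a)
round 1: derive cover(b,c) via R0 from road(b,c)
round 1: derive cover(b,j) via R0 from road(b,j)
round 1: derive cover(c,d) via R0 from road(c,d)
round 1: derive cover(c,j) via R0 from road(c,j)
round 1: derive cover(d,c) via R0 from road(d,c)
round 1: derive cover(d,d) via R0 from road(d,d)
round 1: derive cover(d,e) via R0 from road(d,e)
round 1: derive cover(e,b) via R0 from road(e,b)
round 1: derive cover(g,d) via R0 from road(g,d)
round 1: derive cover(g,e) via R0 from road(g,e)
round 1: derive cover(j,d) via R0 from road(j,d)
round 2: derive cover(b,d) via R1 from cover(b,c), cover(c,d)
round 2: derive cover(c,c) via R1 from cover(c,d), cover(d,c)
round 2: derive cover(c,e) via R1 from cover(c,d), cover(d,e)
round 2: derive cover(d,b) via R1 from cover(d,e), cover(e,b)
round 2: derive cover(d,j) via R1 from cover(d,c), cover(c,j)
round 2: derive cover(e,a) via R1 from cover(e,b), cover(b,a)
round 2: derive cover(e,c) via R1 from cover(e,b), cover(b,c)
round 2: derive cover(e,j) via R1 from cover(e,b), cover(b,j)
round 2: derive cover(g,b) via R1 from cover(g,e), cover(e,b)
round 2: derive cover(g,c) via R1 from cover(g,d), cover(d,c)
round 2: derive cover(j,c) via R1 from cover(j,d), cover(d,c)
round 2: derive cover(j,e) via R1 from cover(j,d), cover(d,e)
round 3: derive cover(b,b) via R1 from cover(b,d), cover(d,b)
round 3: derive cover(b,e) via R1 from cover(b,c), cover(c,e)
round 3: derive cover(c,a) via R1 from cover(c,e), cover(e,a)
round 3: derive cover(c,b) via R1 from cover(c,d), cover(d,b)
round 3: derive cover(d,a) via R1 from cover(d,b), cover(b,a)
round 3: derive cover(e,d) via R1 from cover(e,b), cover(b,d)
round 3: derive cover(e,e) via R1 from cover(e,c), cover(c,e)
round 3: derive cover(g,a) via R1 from cover(g,b), cover(b,a)
round 3: derive cover(g,j) via R1 from cover(g,b), cover(b,j)
round 3: derive cover(j,a) via R1 from cover(j,e), cover(e,a)
round 3: derive cover(j,b) via R1 from cover(j,d), cover(d,b)
round 3: derive cover(j,j) via R1 from cover(j,c), cover(c,j)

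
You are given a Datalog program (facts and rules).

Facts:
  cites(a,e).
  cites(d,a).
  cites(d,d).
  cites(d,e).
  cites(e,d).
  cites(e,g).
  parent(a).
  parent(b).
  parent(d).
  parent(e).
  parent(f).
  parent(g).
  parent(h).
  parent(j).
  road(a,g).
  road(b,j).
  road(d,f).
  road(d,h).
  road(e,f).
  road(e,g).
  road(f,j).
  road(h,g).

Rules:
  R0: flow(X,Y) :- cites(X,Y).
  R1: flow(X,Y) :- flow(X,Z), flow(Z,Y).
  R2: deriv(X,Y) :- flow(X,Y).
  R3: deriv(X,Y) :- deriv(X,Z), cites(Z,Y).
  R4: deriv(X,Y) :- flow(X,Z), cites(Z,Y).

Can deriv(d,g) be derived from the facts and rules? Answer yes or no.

round 1: derive flow(a,e) via R0 from cites(a,e)
round 1: derive flow(d,a) via R0 from cites(d,a)
round 1: derive flow(d,d) via R0 from cites(d,d)
round 1: derive flow(d,e) via R0 from cites(d,e)
round 1: derive flow(e,d) via R0 from cites(e,d)
round 1: derive flow(e,g) via R0 from cites(e,g)
round 2: derive flow(a,d) via R1 from flow(a,e), flow(e,d)
round 2: derive flow(a,g) via R1 from flow(a,e), flow(e,g)
round 2: derive flow(d,g) via R1 from flow(d,e), flow(e,g)
round 2: derive flow(e,a) via R1 from flow(e,d), flow(d,a)
round 2: derive flow(e,e) via R1 from flow(e,d), flow(d,e)
round 2: derive deriv(a,e) via R2 from flow(a,e)
round 2: derive deriv(d,a) via R2 from flow(d,a)
round 2: derive deriv(d,d) via R2 from flow(d,d)
round 2: derive deriv(d,e) via R2 from flow(d,e)
round 2: derive deriv(e,d) via R2 from flow(e,d)
round 2: derive deriv(e,g) via R2 from flow(e,g)
round 2: derive deriv(a,d) via R4 from flow(a,e), cites(e,d)
round 2: derive deriv(a,g) via R4 from flow(a,e), cites(e,g)
round 2: derive deriv(d,g) via R4 from flow(d,e), cites(e,g)
round 2: derive deriv(e,a) via R4 from flow(e,d), cites(d,a)
round 2: derive deriv(e,e) via R4 from flow(e,d), cites(d,e)
round 3: derive flow(a,a) via R1 from flow(a,d), flow(d,a)
round 3: derive deriv(a,a) via R3 from deriv(a,d), cites(d,a)

yes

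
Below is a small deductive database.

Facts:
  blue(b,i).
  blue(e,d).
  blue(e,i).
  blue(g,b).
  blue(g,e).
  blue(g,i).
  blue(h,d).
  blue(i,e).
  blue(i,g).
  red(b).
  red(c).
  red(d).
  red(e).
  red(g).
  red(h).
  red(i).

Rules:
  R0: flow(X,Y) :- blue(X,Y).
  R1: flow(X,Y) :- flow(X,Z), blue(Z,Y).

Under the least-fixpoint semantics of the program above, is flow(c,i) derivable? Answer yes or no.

round 1: derive flow(b,i) via R0 from blue(b,i)
round 1: derive flow(e,d) via R0 from blue(e,d)
round 1: derive flow(e,i) via R0 from blue(e,i)
round 1: derive flow(g,b) via R0 from blue(g,b)
round 1: derive flow(g,e) via R0 from blue(g,e)
round 1: derive flow(g,i) via R0 from blue(g,i)
round 1: derive flow(h,d) via R0 from blue(h,d)
round 1: derive flow(i,e) via R0 from blue(i,e)
round 1: derive flow(i,g) via R0 from blue(i,g)
round 2: derive flow(b,e) via R1 from flow(b,i), blue(i,e)
round 2: derive flow(b,g) via R1 from flow(b,i), blue(i,g)
round 2: derive flow(e,e) via R1 from flow(e,i), blue(i,e)
round 2: derive flow(e,g) via R1 from flow(e,i), blue(i,g)
round 2: derive flow(g,d) via R1 from flow(g,e), blue(e,d)
round 2: derive flow(g,g) via R1 from flow(g,i), blue(i,g)
round 2: derive flow(i,b) via R1 from flow(i,g), blue(g,b)
round 2: derive flow(i,d) via R1 from flow(i,e), blue(e,d)
round 2: derive flow(i,i) via R1 from flow(i,e), blue(e,i)
round 3: derive flow(b,b) via R1 from flow(b,g), blue(g,b)
round 3: derive flow(b,d) via R1 from flow(b,e), blue(e,d)
round 3: derive flow(e,b) via R1 from flow(e,g), blue(g,b)

no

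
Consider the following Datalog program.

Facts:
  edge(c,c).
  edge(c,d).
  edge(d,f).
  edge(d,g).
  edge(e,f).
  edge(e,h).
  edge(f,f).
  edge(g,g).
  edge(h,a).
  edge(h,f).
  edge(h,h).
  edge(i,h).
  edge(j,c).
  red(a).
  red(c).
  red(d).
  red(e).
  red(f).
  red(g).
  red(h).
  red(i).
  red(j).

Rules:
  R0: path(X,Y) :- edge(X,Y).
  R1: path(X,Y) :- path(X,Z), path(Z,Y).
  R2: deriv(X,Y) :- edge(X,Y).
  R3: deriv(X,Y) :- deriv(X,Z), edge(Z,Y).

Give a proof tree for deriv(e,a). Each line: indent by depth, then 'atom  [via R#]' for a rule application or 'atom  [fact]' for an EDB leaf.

round 1: derive deriv(c,c) via R2 from edge(c,c)
round 1: derive deriv(c,d) via R2 from edge(c,d)
round 1: derive deriv(d,f) via R2 from edge(d,f)
round 1: derive deriv(d,g) via R2 from edge(d,g)
round 1: derive deriv(e,f) via R2 from edge(e,f)
round 1: derive deriv(e,h) via R2 from edge(e,h)
round 1: derive deriv(f,f) via R2 from edge(f,f)
round 1: derive deriv(g,g) via R2 from edge(g,g)
round 1: derive deriv(h,a) via R2 from edge(h,a)
round 1: derive deriv(h,f) via R2 from edge(h,f)
round 1: derive deriv(h,h) via R2 from edge(h,h)
round 1: derive deriv(i,h) via R2 from edge(i,h)
round 1: derive deriv(j,c) via R2 from edge(j,c)
round 2: derive deriv(c,f) via R3 from deriv(c,d), edge(d,f)
round 2: derive deriv(c,g) via R3 from deriv(c,d), edge(d,g)
round 2: derive deriv(e,a) via R3 from deriv(e,h), edge(h,a)
round 2: derive deriv(i,a) via R3 from deriv(i,h), edge(h,a)
round 2: derive deriv(i,f) via R3 from deriv(i,h), edge(h,f)
round 2: derive deriv(j,d) via R3 from deriv(j,c), edge(c,d)
round 3: derive deriv(j,f) via R3 from deriv(j,d), edge(d,f)
round 3: derive deriv(j,g) via R3 from deriv(j,d), edge(d,g)

deriv(e,a)  [via R3]
  deriv(e,h)  [via R2]
    edge(e,h)  [fact]
  edge(h,a)  [fact]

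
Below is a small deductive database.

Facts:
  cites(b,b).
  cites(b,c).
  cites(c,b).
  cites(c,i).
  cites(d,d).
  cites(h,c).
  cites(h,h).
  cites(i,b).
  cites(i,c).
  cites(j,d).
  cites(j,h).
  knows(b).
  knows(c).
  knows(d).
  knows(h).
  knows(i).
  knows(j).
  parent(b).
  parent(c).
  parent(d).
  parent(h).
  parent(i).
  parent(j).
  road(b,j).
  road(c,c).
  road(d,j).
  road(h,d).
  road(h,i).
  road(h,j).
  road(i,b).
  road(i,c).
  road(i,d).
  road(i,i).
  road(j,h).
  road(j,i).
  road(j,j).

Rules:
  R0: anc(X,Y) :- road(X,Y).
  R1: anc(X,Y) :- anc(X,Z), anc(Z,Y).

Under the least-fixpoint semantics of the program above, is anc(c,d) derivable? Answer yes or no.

no

round 1: derive anc(b,j) via R0 from road(b,j)
round 1: derive anc(c,c) via R0 from road(c,c)
round 1: derive anc(d,j) via R0 from road(d,j)
round 1: derive anc(h,d) via R0 from road(h,d)
round 1: derive anc(h,i) via R0 from road(h,i)
round 1: derive anc(h,j) via R0 from road(h,j)
round 1: derive anc(i,b) via R0 from road(i,b)
round 1: derive anc(i,c) via R0 from road(i,c)
round 1: derive anc(i,d) via R0 from road(i,d)
round 1: derive anc(i,i) via R0 from road(i,i)
round 1: derive anc(j,h) via R0 from road(j,h)
round 1: derive anc(j,i) via R0 from road(j,i)
round 1: derive anc(j,j) via R0 from road(j,j)
round 2: derive anc(b,h) via R1 from anc(b,j), anc(j,h)
round 2: derive anc(b,i) via R1 from anc(b,j), anc(j,i)
round 2: derive anc(d,h) via R1 from anc(d,j), anc(j,h)
round 2: derive anc(d,i) via R1 from anc(d,j), anc(j,i)
round 2: derive anc(h,b) via R1 from anc(h,i), anc(i,b)
round 2: derive anc(h,c) via R1 from anc(h,i), anc(i,c)
round 2: derive anc(h,h) via R1 from anc(h,j), anc(j,h)
round 2: derive anc(i,j) via R1 from anc(i,b), anc(b,j)
round 2: derive anc(j,b) via R1 from anc(j,i), anc(i,b)
round 2: derive anc(j,c) via R1 from anc(j,i), anc(i,c)
round 2: derive anc(j,d) via R1 from anc(j,h), anc(h,d)
round 3: derive anc(b,b) via R1 from anc(b,h), anc(h,b)
round 3: derive anc(b,c) via R1 from anc(b,h), anc(h,c)
round 3: derive anc(b,d) via R1 from anc(b,h), anc(h,d)
round 3: derive anc(d,b) via R1 from anc(d,h), anc(h,b)
round 3: derive anc(d,c) via R1 from anc(d,h), anc(h,c)
round 3: derive anc(d,d) via R1 from anc(d,h), anc(h,d)
round 3: derive anc(i,h) via R1 from anc(i,b), anc(b,h)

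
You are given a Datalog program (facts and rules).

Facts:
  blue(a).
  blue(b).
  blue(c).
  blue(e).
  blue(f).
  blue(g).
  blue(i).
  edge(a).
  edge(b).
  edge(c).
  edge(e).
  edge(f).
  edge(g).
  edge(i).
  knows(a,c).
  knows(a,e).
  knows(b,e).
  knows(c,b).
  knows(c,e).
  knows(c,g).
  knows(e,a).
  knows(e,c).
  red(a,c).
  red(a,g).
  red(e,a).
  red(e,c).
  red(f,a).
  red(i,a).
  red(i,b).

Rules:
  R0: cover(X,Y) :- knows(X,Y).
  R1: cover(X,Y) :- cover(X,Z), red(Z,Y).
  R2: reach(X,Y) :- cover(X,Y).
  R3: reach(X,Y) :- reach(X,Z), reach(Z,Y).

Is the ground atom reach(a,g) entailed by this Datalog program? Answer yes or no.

yes

round 1: derive cover(a,c) via R0 from knows(a,c)
round 1: derive cover(a,e) via R0 from knows(a,e)
round 1: derive cover(b,e) via R0 from knows(b,e)
round 1: derive cover(c,b) via R0 from knows(c,b)
round 1: derive cover(c,e) via R0 from knows(c,e)
round 1: derive cover(c,g) via R0 from knows(c,g)
round 1: derive cover(e,a) via R0 from knows(e,a)
round 1: derive cover(e,c) via R0 from knows(e,c)
round 2: derive cover(a,a) via R1 from cover(a,e), red(e,a)
round 2: derive cover(b,a) via R1 from cover(b,e), red(e,a)
round 2: derive cover(b,c) via R1 from cover(b,e), red(e,c)
round 2: derive cover(c,a) via R1 from cover(c,e), red(e,a)
round 2: derive cover(c,c) via R1 from cover(c,e), red(e,c)
round 2: derive cover(e,g) via R1 from cover(e,a), red(a,g)
round 2: derive reach(a,c) via R2 from cover(a,c)
round 2: derive reach(a,e) via R2 from cover(a,e)
round 2: derive reach(b,e) via R2 from cover(b,e)
round 2: derive reach(c,b) via R2 from cover(c,b)
round 2: derive reach(c,e) via R2 from cover(c,e)
round 2: derive reach(c,g) via R2 from cover(c,g)
round 2: derive reach(e,a) via R2 from cover(e,a)
round 2: derive reach(e,c) via R2 from cover(e,c)
round 3: derive cover(a,g) via R1 from cover(a,a), red(a,g)
round 3: derive cover(b,g) via R1 from cover(b,a), red(a,g)
round 3: derive reach(a,a) via R2 from cover(a,a)
round 3: derive reach(b,a) via R2 from cover(b,a)
round 3: derive reach(b,c) via R2 from cover(b,c)
round 3: derive reach(c,a) via R2 from cover(c,a)
round 3: derive reach(c,c) via R2 from cover(c,c)
round 3: derive reach(e,g) via R2 from cover(e,g)
round 3: derive reach(a,b) via R3 from reach(a,c), reach(c,b)
round 3: derive reach(a,g) via R3 from reach(a,c), reach(c,g)
round 3: derive reach(e,b) via R3 from reach(e,c), reach(c,b)
round 3: derive reach(e,e) via R3 from reach(e,a), reach(a,e)
round 4: derive reach(b,g) via R2 from cover(b,g)
round 4: derive reach(b,b) via R3 from reach(b,a), reach(a,b)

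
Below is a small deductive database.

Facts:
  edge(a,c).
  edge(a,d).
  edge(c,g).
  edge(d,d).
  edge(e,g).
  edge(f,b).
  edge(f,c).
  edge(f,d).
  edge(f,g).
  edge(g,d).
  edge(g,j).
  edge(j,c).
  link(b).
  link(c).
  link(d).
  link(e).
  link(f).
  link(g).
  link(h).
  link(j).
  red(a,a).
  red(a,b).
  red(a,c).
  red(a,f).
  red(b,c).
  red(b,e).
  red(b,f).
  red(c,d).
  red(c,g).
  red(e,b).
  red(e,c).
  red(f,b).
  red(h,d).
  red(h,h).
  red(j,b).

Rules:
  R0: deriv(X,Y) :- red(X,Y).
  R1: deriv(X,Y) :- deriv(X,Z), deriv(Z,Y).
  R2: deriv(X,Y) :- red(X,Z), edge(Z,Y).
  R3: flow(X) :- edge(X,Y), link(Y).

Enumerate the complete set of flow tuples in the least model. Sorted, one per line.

round 1: derive flow(a) via R3 from edge(a,c), link(c)
round 1: derive flow(c) via R3 from edge(c,g), link(g)
round 1: derive flow(d) via R3 from edge(d,d), link(d)
round 1: derive flow(e) via R3 from edge(e,g), link(g)
round 1: derive flow(f) via R3 from edge(f,b), link(b)
round 1: derive flow(g) via R3 from edge(g,d), link(d)
round 1: derive flow(j) via R3 from edge(j,c), link(c)

flow(a)
flow(c)
flow(d)
flow(e)
flow(f)
flow(g)
flow(j)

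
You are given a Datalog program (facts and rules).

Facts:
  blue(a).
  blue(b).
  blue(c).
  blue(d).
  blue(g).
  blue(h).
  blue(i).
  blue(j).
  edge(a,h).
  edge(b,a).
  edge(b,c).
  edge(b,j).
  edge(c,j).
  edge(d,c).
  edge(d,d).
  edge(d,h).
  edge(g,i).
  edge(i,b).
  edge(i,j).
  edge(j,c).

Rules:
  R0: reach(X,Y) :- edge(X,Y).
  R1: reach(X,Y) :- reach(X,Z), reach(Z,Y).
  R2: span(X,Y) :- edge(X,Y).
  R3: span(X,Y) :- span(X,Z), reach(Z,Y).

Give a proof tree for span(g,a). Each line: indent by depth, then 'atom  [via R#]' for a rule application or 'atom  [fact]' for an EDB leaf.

span(g,a)  [via R3]
  span(g,b)  [via R3]
    span(g,i)  [via R2]
      edge(g,i)  [fact]
    reach(i,b)  [via R0]
      edge(i,b)  [fact]
  reach(b,a)  [via R0]
    edge(b,a)  [fact]

round 1: derive reach(a,h) via R0 from edge(a,h)
round 1: derive reach(b,a) via R0 from edge(b,a)
round 1: derive reach(b,c) via R0 from edge(b,c)
round 1: derive reach(b,j) via R0 from edge(b,j)
round 1: derive reach(c,j) via R0 from edge(c,j)
round 1: derive reach(d,c) via R0 from edge(d,c)
round 1: derive reach(d,d) via R0 from edge(d,d)
round 1: derive reach(d,h) via R0 from edge(d,h)
round 1: derive reach(g,i) via R0 from edge(g,i)
round 1: derive reach(i,b) via R0 from edge(i,b)
round 1: derive reach(i,j) via R0 from edge(i,j)
round 1: derive reach(j,c) via R0 from edge(j,c)
round 1: derive span(a,h) via R2 from edge(a,h)
round 1: derive span(b,a) via R2 from edge(b,a)
round 1: derive span(b,c) via R2 from edge(b,c)
round 1: derive span(b,j) via R2 from edge(b,j)
round 1: derive span(c,j) via R2 from edge(c,j)
round 1: derive span(d,c) via R2 from edge(d,c)
round 1: derive span(d,d) via R2 from edge(d,d)
round 1: derive span(d,h) via R2 from edge(d,h)
round 1: derive span(g,i) via R2 from edge(g,i)
round 1: derive span(i,b) via R2 from edge(i,b)
round 1: derive span(i,j) via R2 from edge(i,j)
round 1: derive span(j,c) via R2 from edge(j,c)
round 2: derive reach(b,h) via R1 from reach(b,a), reach(a,h)
round 2: derive reach(c,c) via R1 from reach(c,j), reach(j,c)
round 2: derive reach(d,j) via R1 from reach(d,c), reach(c,j)
round 2: derive reach(g,b) via R1 from reach(g,i), reach(i,b)
round 2: derive reach(g,j) via R1 from reach(g,i), reach(i,j)
round 2: derive reach(i,a) via R1 from reach(i,b), reach(b,a)
round 2: derive reach(i,c) via R1 from reach(i,b), reach(b,c)
round 2: derive reach(j,j) via R1 from reach(j,c), reach(c,j)
round 2: derive span(b,h) via R3 from span(b,a), reach(a,h)
round 2: derive span(c,c) via R3 from span(c,j), reach(j,c)
round 2: derive span(d,j) via R3 from span(d,c), reach(c,j)
round 2: derive span(g,b) via R3 from span(g,i), reach(i,b)
round 2: derive span(g,j) via R3 from span(g,i), reach(i,j)
round 2: derive span(i,a) via R3 from span(i,b), reach(b,a)
round 2: derive span(i,c) via R3 from span(i,b), reach(b,c)
round 2: derive span(j,j) via R3 from span(j,c), reach(c,j)
round 3: derive reach(g,a) via R1 from reach(g,b), reach(b,a)
round 3: derive reach(g,c) via R1 from reach(g,b), reach(b,c)
round 3: derive reach(g,h) via R1 from reach(g,b), reach(b,h)
round 3: derive reach(i,h) via R1 from reach(i,a), reach(a,h)
round 3: derive span(g,a) via R3 from span(g,b), reach(b,a)
round 3: derive span(g,c) via R3 from span(g,b), reach(b,c)
round 3: derive span(g,h) via R3 from span(g,b), reach(b,h)
round 3: derive span(i,h) via R3 from span(i,a), reach(a,h)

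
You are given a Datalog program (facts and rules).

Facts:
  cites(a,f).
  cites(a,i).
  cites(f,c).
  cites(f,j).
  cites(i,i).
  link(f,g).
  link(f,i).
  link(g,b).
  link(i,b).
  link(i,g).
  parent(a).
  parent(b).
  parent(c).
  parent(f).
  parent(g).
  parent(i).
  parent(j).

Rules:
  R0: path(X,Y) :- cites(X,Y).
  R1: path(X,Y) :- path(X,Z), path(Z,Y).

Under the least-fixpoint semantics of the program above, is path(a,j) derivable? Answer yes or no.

yes

round 1: derive path(a,f) via R0 from cites(a,f)
round 1: derive path(a,i) via R0 from cites(a,i)
round 1: derive path(f,c) via R0 from cites(f,c)
round 1: derive path(f,j) via R0 from cites(f,j)
round 1: derive path(i,i) via R0 from cites(i,i)
round 2: derive path(a,c) via R1 from path(a,f), path(f,c)
round 2: derive path(a,j) via R1 from path(a,f), path(f,j)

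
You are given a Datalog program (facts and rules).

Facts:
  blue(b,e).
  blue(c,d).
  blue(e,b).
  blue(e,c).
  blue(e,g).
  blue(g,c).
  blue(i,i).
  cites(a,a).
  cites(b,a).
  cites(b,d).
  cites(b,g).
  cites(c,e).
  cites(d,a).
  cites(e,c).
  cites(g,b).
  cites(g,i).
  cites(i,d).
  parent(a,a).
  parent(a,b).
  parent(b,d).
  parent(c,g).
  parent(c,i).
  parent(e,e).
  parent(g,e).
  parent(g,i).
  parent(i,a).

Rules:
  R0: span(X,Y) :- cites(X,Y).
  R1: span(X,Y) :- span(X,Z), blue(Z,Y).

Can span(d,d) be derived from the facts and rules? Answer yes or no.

no

round 1: derive span(a,a) via R0 from cites(a,a)
round 1: derive span(b,a) via R0 from cites(b,a)
round 1: derive span(b,d) via R0 from cites(b,d)
round 1: derive span(b,g) via R0 from cites(b,g)
round 1: derive span(c,e) via R0 from cites(c,e)
round 1: derive span(d,a) via R0 from cites(d,a)
round 1: derive span(e,c) via R0 from cites(e,c)
round 1: derive span(g,b) via R0 from cites(g,b)
round 1: derive span(g,i) via R0 from cites(g,i)
round 1: derive span(i,d) via R0 from cites(i,d)
round 2: derive span(b,c) via R1 from span(b,g), blue(g,c)
round 2: derive span(c,b) via R1 from span(c,e), blue(e,b)
round 2: derive span(c,c) via R1 from span(c,e), blue(e,c)
round 2: derive span(c,g) via R1 from span(c,e), blue(e,g)
round 2: derive span(e,d) via R1 from span(e,c), blue(c,d)
round 2: derive span(g,e) via R1 from span(g,b), blue(b,e)
round 3: derive span(c,d) via R1 from span(c,c), blue(c,d)
round 3: derive span(g,c) via R1 from span(g,e), blue(e,c)
round 3: derive span(g,g) via R1 from span(g,e), blue(e,g)
round 4: derive span(g,d) via R1 from span(g,c), blue(c,d)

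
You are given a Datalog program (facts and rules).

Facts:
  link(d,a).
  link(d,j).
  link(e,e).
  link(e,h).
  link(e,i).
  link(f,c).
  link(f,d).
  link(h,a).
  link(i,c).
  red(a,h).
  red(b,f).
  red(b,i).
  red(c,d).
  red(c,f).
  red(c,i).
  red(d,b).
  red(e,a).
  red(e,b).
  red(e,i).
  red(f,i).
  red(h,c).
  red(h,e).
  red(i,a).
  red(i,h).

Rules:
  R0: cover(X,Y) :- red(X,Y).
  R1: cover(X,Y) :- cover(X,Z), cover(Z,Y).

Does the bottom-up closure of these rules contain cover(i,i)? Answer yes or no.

round 1: derive cover(a,h) via R0 from red(a,h)
round 1: derive cover(b,f) via R0 from red(b,f)
round 1: derive cover(b,i) via R0 from red(b,i)
round 1: derive cover(c,d) via R0 from red(c,d)
round 1: derive cover(c,f) via R0 from red(c,f)
round 1: derive cover(c,i) via R0 from red(c,i)
round 1: derive cover(d,b) via R0 from red(d,b)
round 1: derive cover(e,a) via R0 from red(e,a)
round 1: derive cover(e,b) via R0 from red(e,b)
round 1: derive cover(e,i) via R0 from red(e,i)
round 1: derive cover(f,i) via R0 from red(f,i)
round 1: derive cover(h,c) via R0 from red(h,c)
round 1: derive cover(h,e) via R0 from red(h,e)
round 1: derive cover(i,a) via R0 from red(i,a)
round 1: derive cover(i,h) via R0 from red(i,h)
round 2: derive cover(a,c) via R1 from cover(a,h), cover(h,c)
round 2: derive cover(a,e) via R1 from cover(a,h), cover(h,e)
round 2: derive cover(b,a) via R1 from cover(b,i), cover(i,a)
round 2: derive cover(b,h) via R1 from cover(b,i), cover(i,h)
round 2: derive cover(c,a) via R1 from cover(c,i), cover(i,a)
round 2: derive cover(c,b) via R1 from cover(c,d), cover(d,b)
round 2: derive cover(c,h) via R1 from cover(c,i), cover(i,h)
round 2: derive cover(d,f) via R1 from cover(d,b), cover(b,f)
round 2: derive cover(d,i) via R1 from cover(d,b), cover(b,i)
round 2: derive cover(e,f) via R1 from cover(e,b), cover(b,f)
round 2: derive cover(e,h) via R1 from cover(e,a), cover(a,h)
round 2: derive cover(f,a) via R1 from cover(f,i), cover(i,a)
round 2: derive cover(f,h) via R1 from cover(f,i), cover(i,h)
round 2: derive cover(h,a) via R1 from cover(h,e), cover(e,a)
round 2: derive cover(h,b) via R1 from cover(h,e), cover(e,b)
round 2: derive cover(h,d) via R1 from cover(h,c), cover(c,d)
round 2: derive cover(h,f) via R1 from cover(h,c), cover(c,f)
round 2: derive cover(h,i) via R1 from cover(h,c), cover(c,i)
round 2: derive cover(i,c) via R1 from cover(i,h), cover(h,c)
round 2: derive cover(i,e) via R1 from cover(i,h), cover(h,e)
round 3: derive cover(a,a) via R1 from cover(a,c), cover(c,a)
round 3: derive cover(a,b) via R1 from cover(a,c), cover(c,b)
round 3: derive cover(a,d) via R1 from cover(a,c), cover(c,d)
round 3: derive cover(a,f) via R1 from cover(a,c), cover(c,f)
round 3: derive cover(a,i) via R1 from cover(a,c), cover(c,i)
round 3: derive cover(b,b) via R1 from cover(b,h), cover(h,b)
round 3: derive cover(b,c) via R1 from cover(b,a), cover(a,c)
round 3: derive cover(b,d) via R1 from cover(b,h), cover(h,d)
round 3: derive cover(b,e) via R1 from cover(b,a), cover(a,e)
round 3: derive cover(c,c) via R1 from cover(c,a), cover(a,c)
round 3: derive cover(c,e) via R1 from cover(c,a), cover(a,e)
round 3: derive cover(d,a) via R1 from cover(d,b), cover(b,a)
round 3: derive cover(d,c) via R1 from cover(d,i), cover(i,c)
round 3: derive cover(d,e) via R1 from cover(d,i), cover(i,e)
round 3: derive cover(d,h) via R1 from cover(d,b), cover(b,h)
round 3: derive cover(e,c) via R1 from cover(e,a), cover(a,c)
round 3: derive cover(e,d) via R1 from cover(e,h), cover(h,d)
round 3: derive cover(e,e) via R1 from cover(e,a), cover(a,e)
round 3: derive cover(f,b) via R1 from cover(f,h), cover(h,b)
round 3: derive cover(f,c) via R1 from cover(f,a), cover(a,c)
round 3: derive cover(f,d) via R1 from cover(f,h), cover(h,d)
round 3: derive cover(f,e) via R1 from cover(f,a), cover(a,e)
round 3: derive cover(f,f) via R1 from cover(f,h), cover(h,f)
round 3: derive cover(h,h) via R1 from cover(h,a), cover(a,h)
round 3: derive cover(i,b) via R1 from cover(i,c), cover(c,b)
round 3: derive cover(i,d) via R1 from cover(i,c), cover(c,d)
round 3: derive cover(i,f) via R1 from cover(i,c), cover(c,f)
round 3: derive cover(i,i) via R1 from cover(i,c), cover(c,i)
round 4: derive cover(d,d) via R1 from cover(d,a), cover(a,d)

yes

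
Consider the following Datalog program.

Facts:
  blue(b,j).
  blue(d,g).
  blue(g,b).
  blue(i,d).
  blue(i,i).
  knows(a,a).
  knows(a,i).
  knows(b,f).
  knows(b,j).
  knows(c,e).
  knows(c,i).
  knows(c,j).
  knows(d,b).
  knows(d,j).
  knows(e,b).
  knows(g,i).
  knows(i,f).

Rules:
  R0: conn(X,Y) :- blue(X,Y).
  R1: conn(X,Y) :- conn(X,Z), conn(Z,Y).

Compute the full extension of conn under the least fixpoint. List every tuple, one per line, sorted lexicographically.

conn(b,j)
conn(d,b)
conn(d,g)
conn(d,j)
conn(g,b)
conn(g,j)
conn(i,b)
conn(i,d)
conn(i,g)
conn(i,i)
conn(i,j)

round 1: derive conn(b,j) via R0 from blue(b,j)
round 1: derive conn(d,g) via R0 from blue(d,g)
round 1: derive conn(g,b) via R0 from blue(g,b)
round 1: derive conn(i,d) via R0 from blue(i,d)
round 1: derive conn(i,i) via R0 from blue(i,i)
round 2: derive conn(d,b) via R1 from conn(d,g), conn(g,b)
round 2: derive conn(g,j) via R1 from conn(g,b), conn(b,j)
round 2: derive conn(i,g) via R1 from conn(i,d), conn(d,g)
round 3: derive conn(d,j) via R1 from conn(d,b), conn(b,j)
round 3: derive conn(i,b) via R1 from conn(i,d), conn(d,b)
round 3: derive conn(i,j) via R1 from conn(i,g), conn(g,j)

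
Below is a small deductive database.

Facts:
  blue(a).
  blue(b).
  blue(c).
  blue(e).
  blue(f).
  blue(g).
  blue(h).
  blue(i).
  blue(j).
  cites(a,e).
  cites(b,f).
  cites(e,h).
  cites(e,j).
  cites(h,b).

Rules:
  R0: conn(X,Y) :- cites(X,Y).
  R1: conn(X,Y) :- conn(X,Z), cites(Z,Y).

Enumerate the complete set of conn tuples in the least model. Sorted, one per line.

round 1: derive conn(a,e) via R0 from cites(a,e)
round 1: derive conn(b,f) via R0 from cites(b,f)
round 1: derive conn(e,h) via R0 from cites(e,h)
round 1: derive conn(e,j) via R0 from cites(e,j)
round 1: derive conn(h,b) via R0 from cites(h,b)
round 2: derive conn(a,h) via R1 from conn(a,e), cites(e,h)
round 2: derive conn(a,j) via R1 from conn(a,e), cites(e,j)
round 2: derive conn(e,b) via R1 from conn(e,h), cites(h,b)
round 2: derive conn(h,f) via R1 from conn(h,b), cites(b,f)
round 3: derive conn(a,b) via R1 from conn(a,h), cites(h,b)
round 3: derive conn(e,f) via R1 from conn(e,b), cites(b,f)
round 4: derive conn(a,f) via R1 from conn(a,b), cites(b,f)

conn(a,b)
conn(a,e)
conn(a,f)
conn(a,h)
conn(a,j)
conn(b,f)
conn(e,b)
conn(e,f)
conn(e,h)
conn(e,j)
conn(h,b)
conn(h,f)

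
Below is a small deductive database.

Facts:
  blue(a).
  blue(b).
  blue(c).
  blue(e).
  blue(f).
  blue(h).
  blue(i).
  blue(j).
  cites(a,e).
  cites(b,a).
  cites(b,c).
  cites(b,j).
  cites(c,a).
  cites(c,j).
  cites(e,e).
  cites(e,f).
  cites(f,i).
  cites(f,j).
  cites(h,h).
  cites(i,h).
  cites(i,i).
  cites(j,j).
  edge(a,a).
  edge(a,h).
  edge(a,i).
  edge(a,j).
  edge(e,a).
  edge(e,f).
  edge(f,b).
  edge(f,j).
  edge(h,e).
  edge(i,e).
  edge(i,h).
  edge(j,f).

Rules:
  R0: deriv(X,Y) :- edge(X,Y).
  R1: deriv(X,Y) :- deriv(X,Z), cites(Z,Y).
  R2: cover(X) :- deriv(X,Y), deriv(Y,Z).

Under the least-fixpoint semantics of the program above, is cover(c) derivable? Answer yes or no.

no

round 1: derive deriv(a,a) via R0 from edge(a,a)
round 1: derive deriv(a,h) via R0 from edge(a,h)
round 1: derive deriv(a,i) via R0 from edge(a,i)
round 1: derive deriv(a,j) via R0 from edge(a,j)
round 1: derive deriv(e,a) via R0 from edge(e,a)
round 1: derive deriv(e,f) via R0 from edge(e,f)
round 1: derive deriv(f,b) via R0 from edge(f,b)
round 1: derive deriv(f,j) via R0 from edge(f,j)
round 1: derive deriv(h,e) via R0 from edge(h,e)
round 1: derive deriv(i,e) via R0 from edge(i,e)
round 1: derive deriv(i,h) via R0 from edge(i,h)
round 1: derive deriv(j,f) via R0 from edge(j,f)
round 2: derive deriv(a,e) via R1 from deriv(a,a), cites(a,e)
round 2: derive deriv(e,e) via R1 from deriv(e,a), cites(a,e)
round 2: derive deriv(e,i) via R1 from deriv(e,f), cites(f,i)
round 2: derive deriv(e,j) via R1 from deriv(e,f), cites(f,j)
round 2: derive deriv(f,a) via R1 from deriv(f,b), cites(b,a)
round 2: derive deriv(f,c) via R1 from deriv(f,b), cites(b,c)
round 2: derive deriv(h,f) via R1 from deriv(h,e), cites(e,f)
round 2: derive deriv(i,f) via R1 from deriv(i,e), cites(e,f)
round 2: derive deriv(j,i) via R1 from deriv(j,f), cites(f,i)
round 2: derive deriv(j,j) via R1 from deriv(j,f), cites(f,j)
round 2: derive cover(a) via R2 from deriv(a,a), deriv(a,a)
round 2: derive cover(e) via R2 from deriv(e,a), deriv(a,a)
round 2: derive cover(f) via R2 from deriv(f,j), deriv(j,f)
round 2: derive cover(h) via R2 from deriv(h,e), deriv(e,a)
round 2: derive cover(i) via R2 from deriv(i,e), deriv(e,a)
round 2: derive cover(j) via R2 from deriv(j,f), deriv(f,b)
round 3: derive deriv(a,f) via R1 from deriv(a,e), cites(e,f)
round 3: derive deriv(e,h) via R1 from deriv(e,i), cites(i,h)
round 3: derive deriv(f,e) via R1 from deriv(f,a), cites(a,e)
round 3: derive deriv(h,i) via R1 from deriv(h,f), cites(f,i)
round 3: derive deriv(h,j) via R1 from deriv(h,f), cites(f,j)
round 3: derive deriv(i,i) via R1 from deriv(i,f), cites(f,i)
round 3: derive deriv(i,j) via R1 from deriv(i,f), cites(f,j)
round 3: derive deriv(j,h) via R1 from deriv(j,i), cites(i,h)
round 4: derive deriv(f,f) via R1 from deriv(f,e), cites(e,f)
round 4: derive deriv(h,h) via R1 from deriv(h,i), cites(i,h)
round 5: derive deriv(f,i) via R1 from deriv(f,f), cites(f,i)
round 6: derive deriv(f,h) via R1 from deriv(f,i), cites(i,h)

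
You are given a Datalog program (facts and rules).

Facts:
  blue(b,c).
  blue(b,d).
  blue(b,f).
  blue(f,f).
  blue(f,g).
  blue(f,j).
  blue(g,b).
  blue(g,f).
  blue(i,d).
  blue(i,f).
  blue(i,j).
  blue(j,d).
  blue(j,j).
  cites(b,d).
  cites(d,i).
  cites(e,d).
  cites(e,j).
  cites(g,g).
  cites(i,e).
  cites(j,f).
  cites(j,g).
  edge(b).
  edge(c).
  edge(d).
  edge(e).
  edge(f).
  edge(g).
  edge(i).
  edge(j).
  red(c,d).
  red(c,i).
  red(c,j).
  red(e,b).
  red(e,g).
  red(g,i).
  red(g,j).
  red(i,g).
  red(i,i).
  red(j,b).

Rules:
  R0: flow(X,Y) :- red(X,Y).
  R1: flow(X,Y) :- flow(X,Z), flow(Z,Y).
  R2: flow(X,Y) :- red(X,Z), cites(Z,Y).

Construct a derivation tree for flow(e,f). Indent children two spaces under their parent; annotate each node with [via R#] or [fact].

round 1: derive flow(c,d) via R0 from red(c,d)
round 1: derive flow(c,i) via R0 from red(c,i)
round 1: derive flow(c,j) via R0 from red(c,j)
round 1: derive flow(e,b) via R0 from red(e,b)
round 1: derive flow(e,g) via R0 from red(e,g)
round 1: derive flow(g,i) via R0 from red(g,i)
round 1: derive flow(g,j) via R0 from red(g,j)
round 1: derive flow(i,g) via R0 from red(i,g)
round 1: derive flow(i,i) via R0 from red(i,i)
round 1: derive flow(j,b) via R0 from red(j,b)
round 1: derive flow(c,e) via R2 from red(c,i), cites(i,e)
round 1: derive flow(c,f) via R2 from red(c,j), cites(j,f)
round 1: derive flow(c,g) via R2 from red(c,j), cites(j,g)
round 1: derive flow(e,d) via R2 from red(e,b), cites(b,d)
round 1: derive flow(g,e) via R2 from red(g,i), cites(i,e)
round 1: derive flow(g,f) via R2 from red(g,j), cites(j,f)
round 1: derive flow(g,g) via R2 from red(g,j), cites(j,g)
round 1: derive flow(i,e) via R2 from red(i,i), cites(i,e)
round 1: derive flow(j,d) via R2 from red(j,b), cites(b,d)
round 2: derive flow(c,b) via R1 from flow(c,e), flow(e,b)
round 2: derive flow(e,e) via R1 from flow(e,g), flow(g,e)
round 2: derive flow(e,f) via R1 from flow(e,g), flow(g,f)
round 2: derive flow(e,i) via R1 from flow(e,g), flow(g,i)
round 2: derive flow(e,j) via R1 from flow(e,g), flow(g,j)
round 2: derive flow(g,b) via R1 from flow(g,e), flow(e,b)
round 2: derive flow(g,d) via R1 from flow(g,e), flow(e,d)
round 2: derive flow(i,b) via R1 from flow(i,e), flow(e,b)
round 2: derive flow(i,d) via R1 from flow(i,e), flow(e,d)
round 2: derive flow(i,f) via R1 from flow(i,g), flow(g,f)
round 2: derive flow(i,j) via R1 from flow(i,g), flow(g,j)

flow(e,f)  [via R1]
  flow(e,g)  [via R0]
    red(e,g)  [fact]
  flow(g,f)  [via R2]
    red(g,j)  [fact]
    cites(j,f)  [fact]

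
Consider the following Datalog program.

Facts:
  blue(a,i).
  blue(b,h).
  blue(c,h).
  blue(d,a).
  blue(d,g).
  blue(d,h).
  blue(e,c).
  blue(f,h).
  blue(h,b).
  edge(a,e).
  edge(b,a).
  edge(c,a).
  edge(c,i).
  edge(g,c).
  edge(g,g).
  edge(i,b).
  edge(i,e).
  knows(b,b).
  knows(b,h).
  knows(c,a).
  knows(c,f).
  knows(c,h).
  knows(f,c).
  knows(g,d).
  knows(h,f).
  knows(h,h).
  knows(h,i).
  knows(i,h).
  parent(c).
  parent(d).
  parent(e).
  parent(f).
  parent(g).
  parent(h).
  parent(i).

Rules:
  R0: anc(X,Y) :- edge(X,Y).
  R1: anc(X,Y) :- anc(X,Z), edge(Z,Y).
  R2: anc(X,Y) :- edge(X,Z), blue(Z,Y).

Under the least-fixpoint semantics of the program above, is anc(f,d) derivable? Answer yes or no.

no

round 1: derive anc(a,e) via R0 from edge(a,e)
round 1: derive anc(b,a) via R0 from edge(b,a)
round 1: derive anc(c,a) via R0 from edge(c,a)
round 1: derive anc(c,i) via R0 from edge(c,i)
round 1: derive anc(g,c) via R0 from edge(g,c)
round 1: derive anc(g,g) via R0 from edge(g,g)
round 1: derive anc(i,b) via R0 from edge(i,b)
round 1: derive anc(i,e) via R0 from edge(i,e)
round 1: derive anc(a,c) via R2 from edge(a,e), blue(e,c)
round 1: derive anc(b,i) via R2 from edge(b,a), blue(a,i)
round 1: derive anc(g,h) via R2 from edge(g,c), blue(c,h)
round 1: derive anc(i,c) via R2 from edge(i,e), blue(e,c)
round 1: derive anc(i,h) via R2 from edge(i,b), blue(b,h)
round 2: derive anc(a,a) via R1 from anc(a,c), edge(c,a)
round 2: derive anc(a,i) via R1 from anc(a,c), edge(c,i)
round 2: derive anc(b,b) via R1 from anc(b,i), edge(i,b)
round 2: derive anc(b,e) via R1 from anc(b,a), edge(a,e)
round 2: derive anc(c,b) via R1 from anc(c,i), edge(i,b)
round 2: derive anc(c,e) via R1 from anc(c,a), edge(a,e)
round 2: derive anc(g,a) via R1 from anc(g,c), edge(c,a)
round 2: derive anc(g,i) via R1 from anc(g,c), edge(c,i)
round 2: derive anc(i,a) via R1 from anc(i,b), edge(b,a)
round 2: derive anc(i,i) via R1 from anc(i,c), edge(c,i)
round 3: derive anc(a,b) via R1 from anc(a,i), edge(i,b)
round 3: derive anc(g,b) via R1 from anc(g,i), edge(i,b)
round 3: derive anc(g,e) via R1 from anc(g,a), edge(a,e)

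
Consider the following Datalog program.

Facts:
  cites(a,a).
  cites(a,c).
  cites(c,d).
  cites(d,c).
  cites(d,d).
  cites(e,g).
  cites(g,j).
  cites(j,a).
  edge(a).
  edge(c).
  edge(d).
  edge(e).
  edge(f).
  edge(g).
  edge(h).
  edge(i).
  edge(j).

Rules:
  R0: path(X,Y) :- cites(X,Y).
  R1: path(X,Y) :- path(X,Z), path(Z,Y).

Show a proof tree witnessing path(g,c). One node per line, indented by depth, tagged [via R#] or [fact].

path(g,c)  [via R1]
  path(g,a)  [via R1]
    path(g,j)  [via R0]
      cites(g,j)  [fact]
    path(j,a)  [via R0]
      cites(j,a)  [fact]
  path(a,c)  [via R0]
    cites(a,c)  [fact]

round 1: derive path(a,a) via R0 from cites(a,a)
round 1: derive path(a,c) via R0 from cites(a,c)
round 1: derive path(c,d) via R0 from cites(c,d)
round 1: derive path(d,c) via R0 from cites(d,c)
round 1: derive path(d,d) via R0 from cites(d,d)
round 1: derive path(e,g) via R0 from cites(e,g)
round 1: derive path(g,j) via R0 from cites(g,j)
round 1: derive path(j,a) via R0 from cites(j,a)
round 2: derive path(a,d) via R1 from path(a,c), path(c,d)
round 2: derive path(c,c) via R1 from path(c,d), path(d,c)
round 2: derive path(e,j) via R1 from path(e,g), path(g,j)
round 2: derive path(g,a) via R1 from path(g,j), path(j,a)
round 2: derive path(j,c) via R1 from path(j,a), path(a,c)
round 3: derive path(e,a) via R1 from path(e,g), path(g,a)
round 3: derive path(e,c) via R1 from path(e,j), path(j,c)
round 3: derive path(g,c) via R1 from path(g,a), path(a,c)
round 3: derive path(g,d) via R1 from path(g,a), path(a,d)
round 3: derive path(j,d) via R1 from path(j,a), path(a,d)
round 4: derive path(e,d) via R1 from path(e,a), path(a,d)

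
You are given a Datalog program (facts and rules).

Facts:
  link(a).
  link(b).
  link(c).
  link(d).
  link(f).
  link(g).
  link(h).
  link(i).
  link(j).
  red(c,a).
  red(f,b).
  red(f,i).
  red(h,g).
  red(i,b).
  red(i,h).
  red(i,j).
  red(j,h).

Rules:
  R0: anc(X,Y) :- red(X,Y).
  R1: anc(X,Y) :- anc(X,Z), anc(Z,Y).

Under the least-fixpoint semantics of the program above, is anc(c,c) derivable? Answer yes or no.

no

round 1: derive anc(c,a) via R0 from red(c,a)
round 1: derive anc(f,b) via R0 from red(f,b)
round 1: derive anc(f,i) via R0 from red(f,i)
round 1: derive anc(h,g) via R0 from red(h,g)
round 1: derive anc(i,b) via R0 from red(i,b)
round 1: derive anc(i,h) via R0 from red(i,h)
round 1: derive anc(i,j) via R0 from red(i,j)
round 1: derive anc(j,h) via R0 from red(j,h)
round 2: derive anc(f,h) via R1 from anc(f,i), anc(i,h)
round 2: derive anc(f,j) via R1 from anc(f,i), anc(i,j)
round 2: derive anc(i,g) via R1 from anc(i,h), anc(h,g)
round 2: derive anc(j,g) via R1 from anc(j,h), anc(h,g)
round 3: derive anc(f,g) via R1 from anc(f,h), anc(h,g)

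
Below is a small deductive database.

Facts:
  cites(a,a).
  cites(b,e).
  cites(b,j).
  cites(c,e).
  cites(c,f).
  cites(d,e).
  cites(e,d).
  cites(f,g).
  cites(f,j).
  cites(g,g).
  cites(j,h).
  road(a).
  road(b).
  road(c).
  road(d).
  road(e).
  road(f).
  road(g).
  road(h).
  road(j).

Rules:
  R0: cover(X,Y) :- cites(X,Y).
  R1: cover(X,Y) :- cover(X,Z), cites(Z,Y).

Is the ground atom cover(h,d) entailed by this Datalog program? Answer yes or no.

round 1: derive cover(a,a) via R0 from cites(a,a)
round 1: derive cover(b,e) via R0 from cites(b,e)
round 1: derive cover(b,j) via R0 from cites(b,j)
round 1: derive cover(c,e) via R0 from cites(c,e)
round 1: derive cover(c,f) via R0 from cites(c,f)
round 1: derive cover(d,e) via R0 from cites(d,e)
round 1: derive cover(e,d) via R0 from cites(e,d)
round 1: derive cover(f,g) via R0 from cites(f,g)
round 1: derive cover(f,j) via R0 from cites(f,j)
round 1: derive cover(g,g) via R0 from cites(g,g)
round 1: derive cover(j,h) via R0 from cites(j,h)
round 2: derive cover(b,d) via R1 from cover(b,e), cites(e,d)
round 2: derive cover(b,h) via R1 from cover(b,j), cites(j,h)
round 2: derive cover(c,d) via R1 from cover(c,e), cites(e,d)
round 2: derive cover(c,g) via R1 from cover(c,f), cites(f,g)
round 2: derive cover(c,j) via R1 from cover(c,f), cites(f,j)
round 2: derive cover(d,d) via R1 from cover(d,e), cites(e,d)
round 2: derive cover(e,e) via R1 from cover(e,d), cites(d,e)
round 2: derive cover(f,h) via R1 from cover(f,j), cites(j,h)
round 3: derive cover(c,h) via R1 from cover(c,j), cites(j,h)

no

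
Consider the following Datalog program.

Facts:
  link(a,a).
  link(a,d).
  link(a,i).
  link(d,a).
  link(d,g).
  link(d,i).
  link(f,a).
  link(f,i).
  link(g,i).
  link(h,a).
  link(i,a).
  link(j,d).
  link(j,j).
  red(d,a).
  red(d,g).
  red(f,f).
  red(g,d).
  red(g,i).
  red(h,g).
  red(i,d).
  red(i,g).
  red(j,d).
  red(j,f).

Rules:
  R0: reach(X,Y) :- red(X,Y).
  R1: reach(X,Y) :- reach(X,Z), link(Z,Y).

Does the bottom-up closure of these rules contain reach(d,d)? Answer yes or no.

round 1: derive reach(d,a) via R0 from red(d,a)
round 1: derive reach(d,g) via R0 from red(d,g)
round 1: derive reach(f,f) via R0 from red(f,f)
round 1: derive reach(g,d) via R0 from red(g,d)
round 1: derive reach(g,i) via R0 from red(g,i)
round 1: derive reach(h,g) via R0 from red(h,g)
round 1: derive reach(i,d) via R0 from red(i,d)
round 1: derive reach(i,g) via R0 from red(i,g)
round 1: derive reach(j,d) via R0 from red(j,d)
round 1: derive reach(j,f) via R0 from red(j,f)
round 2: derive reach(d,d) via R1 from reach(d,a), link(a,d)
round 2: derive reach(d,i) via R1 from reach(d,a), link(a,i)
round 2: derive reach(f,a) via R1 from reach(f,f), link(f,a)
round 2: derive reach(f,i) via R1 from reach(f,f), link(f,i)
round 2: derive reach(g,a) via R1 from reach(g,d), link(d,a)
round 2: derive reach(g,g) via R1 from reach(g,d), link(d,g)
round 2: derive reach(h,i) via R1 from reach(h,g), link(g,i)
round 2: derive reach(i,a) via R1 from reach(i,d), link(d,a)
round 2: derive reach(i,i) via R1 from reach(i,d), link(d,i)
round 2: derive reach(j,a) via R1 from reach(j,d), link(d,a)
round 2: derive reach(j,g) via R1 from reach(j,d), link(d,g)
round 2: derive reach(j,i) via R1 from reach(j,d), link(d,i)
round 3: derive reach(f,d) via R1 from reach(f,a), link(a,d)
round 3: derive reach(h,a) via R1 from reach(h,i), link(i,a)
round 4: derive reach(f,g) via R1 from reach(f,d), link(d,g)
round 4: derive reach(h,d) via R1 from reach(h,a), link(a,d)

yes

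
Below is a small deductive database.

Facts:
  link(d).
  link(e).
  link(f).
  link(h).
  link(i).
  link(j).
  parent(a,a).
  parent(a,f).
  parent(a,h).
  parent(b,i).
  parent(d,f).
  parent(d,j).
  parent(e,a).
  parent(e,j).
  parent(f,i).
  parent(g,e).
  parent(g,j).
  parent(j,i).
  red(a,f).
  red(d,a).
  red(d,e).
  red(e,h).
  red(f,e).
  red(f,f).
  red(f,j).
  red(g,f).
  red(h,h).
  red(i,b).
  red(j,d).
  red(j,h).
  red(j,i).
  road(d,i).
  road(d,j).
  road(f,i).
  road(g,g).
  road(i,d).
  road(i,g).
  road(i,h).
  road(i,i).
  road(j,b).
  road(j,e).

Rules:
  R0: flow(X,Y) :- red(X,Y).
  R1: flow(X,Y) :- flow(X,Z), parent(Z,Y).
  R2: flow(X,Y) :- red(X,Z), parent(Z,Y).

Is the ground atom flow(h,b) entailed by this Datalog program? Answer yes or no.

no

round 1: derive flow(a,f) via R0 from red(a,f)
round 1: derive flow(d,a) via R0 from red(d,a)
round 1: derive flow(d,e) via R0 from red(d,e)
round 1: derive flow(e,h) via R0 from red(e,h)
round 1: derive flow(f,e) via R0 from red(f,e)
round 1: derive flow(f,f) via R0 from red(f,f)
round 1: derive flow(f,j) via R0 from red(f,j)
round 1: derive flow(g,f) via R0 from red(g,f)
round 1: derive flow(h,h) via R0 from red(h,h)
round 1: derive flow(i,b) via R0 from red(i,b)
round 1: derive flow(j,d) via R0 from red(j,d)
round 1: derive flow(j,h) via R0 from red(j,h)
round 1: derive flow(j,i) via R0 from red(j,i)
round 1: derive flow(a,i) via R2 from red(a,f), parent(f,i)
round 1: derive flow(d,f) via R2 from red(d,a), parent(a,f)
round 1: derive flow(d,h) via R2 from red(d,a), parent(a,h)
round 1: derive flow(d,j) via R2 from red(d,e), parent(e,j)
round 1: derive flow(f,a) via R2 from red(f,e), parent(e,a)
round 1: derive flow(f,i) via R2 from red(f,f), parent(f,i)
round 1: derive flow(g,i) via R2 from red(g,f), parent(f,i)
round 1: derive flow(i,i) via R2 from red(i,b), parent(b,i)
round 1: derive flow(j,f) via R2 from red(j,d), parent(d,f)
round 1: derive flow(j,j) via R2 from red(j,d), parent(d,j)
round 2: derive flow(d,i) via R1 from flow(d,f), parent(f,i)
round 2: derive flow(f,h) via R1 from flow(f,a), parent(a,h)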